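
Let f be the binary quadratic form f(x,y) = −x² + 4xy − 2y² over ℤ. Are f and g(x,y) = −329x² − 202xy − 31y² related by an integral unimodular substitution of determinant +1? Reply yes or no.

D₁ = 8, D₂ = 8
river cycle of f (length 2): (1, 2, -1), (-1, 2, 1)
river cycle of g (length 2): (1, 2, -1), (-1, 2, 1)
cycles coincide ⇒ equivalent

yes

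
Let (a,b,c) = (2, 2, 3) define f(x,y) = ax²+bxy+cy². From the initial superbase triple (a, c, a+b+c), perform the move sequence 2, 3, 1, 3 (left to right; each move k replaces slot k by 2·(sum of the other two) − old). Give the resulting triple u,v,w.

start (2,3,7) = (f(1,0),f(0,1),f(1,1))
replace slot 2: 2·(2+7) − 3 = 15 → (2,15,7)
replace slot 3: 2·(2+15) − 7 = 27 → (2,15,27)
replace slot 1: 2·(15+27) − 2 = 82 → (82,15,27)
replace slot 3: 2·(82+15) − 27 = 167 → (82,15,167)

82,15,167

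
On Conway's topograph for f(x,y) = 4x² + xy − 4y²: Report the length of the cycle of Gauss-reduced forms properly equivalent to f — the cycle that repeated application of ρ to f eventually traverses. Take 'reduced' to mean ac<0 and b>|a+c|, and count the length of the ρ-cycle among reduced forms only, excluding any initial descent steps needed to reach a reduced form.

D = 65, ⌊√D⌋ = 8
river: ρ → (-4,7,1)
river: ρ → (1,7,-4)
river: ρ → (-4,1,4)
river: ρ → (4,7,-1)
river: ρ → (-1,7,4)
river: ρ → (4,1,-4)
ρ-cycle length = 6 (tail of 0 descent steps not counted)

6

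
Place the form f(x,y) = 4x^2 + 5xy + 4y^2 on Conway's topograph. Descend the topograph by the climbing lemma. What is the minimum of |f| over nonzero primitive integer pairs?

translate: b→-3 (≡5 mod 8), so (4,5,4)→(4,-3,3)
flip: (4,-3,3)→(3,3,4)
reduced (well bottom): (3,3,4) with a≤c, −a<b≤a
well minimum = a = 3

3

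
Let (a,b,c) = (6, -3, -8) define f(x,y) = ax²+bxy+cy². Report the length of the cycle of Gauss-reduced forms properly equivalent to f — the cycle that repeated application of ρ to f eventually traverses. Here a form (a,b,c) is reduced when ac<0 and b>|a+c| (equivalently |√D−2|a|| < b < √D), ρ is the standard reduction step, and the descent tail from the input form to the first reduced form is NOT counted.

D = 201, ⌊√D⌋ = 14
descent: ρ → (-8,3,6)  [lands on river]
river: ρ → (6,9,-5)
river: ρ → (-5,11,4)
river: ρ → (4,13,-2)
river: ρ → (-2,11,10)
river: ρ → (10,9,-3)
river: ρ → (-3,9,10)
river: ρ → (10,11,-2)
river: ρ → (-2,13,4)
river: ρ → (4,11,-5)
river: ρ → (-5,9,6)
river: ρ → (6,3,-8)
river: ρ → (-8,13,1)
river: ρ → (1,13,-8)
ρ-cycle length = 14 (tail of 1 descent step not counted)

14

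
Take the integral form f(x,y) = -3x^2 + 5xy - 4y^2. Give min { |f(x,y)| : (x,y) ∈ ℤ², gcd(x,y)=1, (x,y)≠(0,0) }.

translate: b→1 (≡-5 mod 6), so (3,-5,4)→(3,1,2)
flip: (3,1,2)→(2,-1,3)
reduced (well bottom): (2,-1,3) with a≤c, −a<b≤a
well minimum |f| = |-2| = 2 (negative-definite)

2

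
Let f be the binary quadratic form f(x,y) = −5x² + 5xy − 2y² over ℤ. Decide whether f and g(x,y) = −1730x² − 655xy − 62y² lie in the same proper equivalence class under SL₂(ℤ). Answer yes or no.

D₁ = -15, D₂ = -15
f is negative-definite; reduce −f:
−f: translate: b→5 (≡-5 mod 10), so (5,-5,2)→(5,5,2)
−f: flip: (5,5,2)→(2,-5,5)
−f: translate: b→-1 (≡-5 mod 4), so (2,-5,5)→(2,-1,2)
−f: flip: (2,-1,2)→(2,1,2)
−f: reduced (well bottom): (2,1,2) with a≤c, −a<b≤a
flip sign back: reduced form of f is (-2,-1,-2)
g is negative-definite; reduce −g:
−g: flip: (1730,655,62)→(62,-655,1730)
−g: translate: b→-35 (≡-655 mod 124), so (62,-655,1730)→(62,-35,5)
−g: flip: (62,-35,5)→(5,35,62)
−g: translate: b→5 (≡35 mod 10), so (5,35,62)→(5,5,2)
−g: flip: (5,5,2)→(2,-5,5)
−g: translate: b→-1 (≡-5 mod 4), so (2,-5,5)→(2,-1,2)
−g: flip: (2,-1,2)→(2,1,2)
−g: reduced (well bottom): (2,1,2) with a≤c, −a<b≤a
flip sign back: reduced form of g is (-2,-1,-2)
reduced forms (-2, -1, -2) vs (-2, -1, -2) ⇒ equivalent

yes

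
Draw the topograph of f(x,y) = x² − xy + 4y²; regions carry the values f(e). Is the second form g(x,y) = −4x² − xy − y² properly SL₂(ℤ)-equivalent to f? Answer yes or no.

D₁ = -15, D₂ = -15
f: translate: b→1 (≡-1 mod 2), so (1,-1,4)→(1,1,4)
f: reduced (well bottom): (1,1,4) with a≤c, −a<b≤a
g is negative-definite; reduce −g:
−g: flip: (4,1,1)→(1,-1,4)
−g: translate: b→1 (≡-1 mod 2), so (1,-1,4)→(1,1,4)
−g: reduced (well bottom): (1,1,4) with a≤c, −a<b≤a
flip sign back: reduced form of g is (-1,-1,-4)
reduced forms (1, 1, 4) vs (-1, -1, -4) ⇒ inequivalent

no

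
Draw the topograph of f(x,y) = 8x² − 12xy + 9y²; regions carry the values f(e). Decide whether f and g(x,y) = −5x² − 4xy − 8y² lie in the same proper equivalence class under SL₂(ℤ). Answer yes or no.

D₁ = -144, D₂ = -144
f: translate: b→4 (≡-12 mod 16), so (8,-12,9)→(8,4,5)
f: flip: (8,4,5)→(5,-4,8)
f: reduced (well bottom): (5,-4,8) with a≤c, −a<b≤a
g is negative-definite; reduce −g:
−g: reduced (well bottom): (5,4,8) with a≤c, −a<b≤a
flip sign back: reduced form of g is (-5,-4,-8)
reduced forms (5, -4, 8) vs (-5, -4, -8) ⇒ inequivalent

no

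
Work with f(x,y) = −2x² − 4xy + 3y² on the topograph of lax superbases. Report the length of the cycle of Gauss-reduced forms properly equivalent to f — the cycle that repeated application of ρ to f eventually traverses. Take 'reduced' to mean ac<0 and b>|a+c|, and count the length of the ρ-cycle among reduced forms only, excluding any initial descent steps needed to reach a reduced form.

D = 40, ⌊√D⌋ = 6
descent: ρ → (3,4,-2)  [lands on river]
river: ρ → (-2,4,3)
river: ρ → (3,2,-3)
river: ρ → (-3,4,2)
river: ρ → (2,4,-3)
river: ρ → (-3,2,3)
ρ-cycle length = 6 (tail of 1 descent step not counted)

6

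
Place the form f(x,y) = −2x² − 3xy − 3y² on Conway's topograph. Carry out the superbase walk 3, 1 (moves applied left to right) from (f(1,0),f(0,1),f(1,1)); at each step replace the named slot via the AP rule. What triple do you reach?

start (-2,-3,-8) = (f(1,0),f(0,1),f(1,1))
replace slot 3: 2·((-2)+(-3)) − (-8) = -2 → (-2,-3,-2)
replace slot 1: 2·((-3)+(-2)) − (-2) = -8 → (-8,-3,-2)

-8,-3,-2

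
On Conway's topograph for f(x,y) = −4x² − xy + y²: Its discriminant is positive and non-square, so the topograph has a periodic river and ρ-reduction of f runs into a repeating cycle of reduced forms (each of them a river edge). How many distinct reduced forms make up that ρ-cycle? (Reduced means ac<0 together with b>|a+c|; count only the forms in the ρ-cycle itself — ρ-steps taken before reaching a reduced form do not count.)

D = 17, ⌊√D⌋ = 4
descent: ρ → (1,3,-2)  [lands on river]
river: ρ → (-2,1,2)
river: ρ → (2,3,-1)
river: ρ → (-1,3,2)
river: ρ → (2,1,-2)
river: ρ → (-2,3,1)
ρ-cycle length = 6 (tail of 1 descent step not counted)

6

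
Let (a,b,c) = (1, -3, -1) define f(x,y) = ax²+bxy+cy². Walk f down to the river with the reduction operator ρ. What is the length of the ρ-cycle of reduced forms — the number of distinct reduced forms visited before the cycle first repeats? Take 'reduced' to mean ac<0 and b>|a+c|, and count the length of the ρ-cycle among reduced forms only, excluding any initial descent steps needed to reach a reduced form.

D = 13, ⌊√D⌋ = 3
descent: ρ → (-1,3,1)  [lands on river]
river: ρ → (1,3,-1)
ρ-cycle length = 2 (tail of 1 descent step not counted)

2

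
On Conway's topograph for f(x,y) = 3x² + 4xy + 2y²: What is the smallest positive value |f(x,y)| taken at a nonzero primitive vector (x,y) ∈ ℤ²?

translate: b→-2 (≡4 mod 6), so (3,4,2)→(3,-2,1)
flip: (3,-2,1)→(1,2,3)
translate: b→0 (≡2 mod 2), so (1,2,3)→(1,0,2)
reduced (well bottom): (1,0,2) with a≤c, −a<b≤a
well minimum = a = 1

1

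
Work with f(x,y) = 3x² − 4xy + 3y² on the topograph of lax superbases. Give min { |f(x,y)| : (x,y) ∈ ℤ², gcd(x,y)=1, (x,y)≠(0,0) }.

translate: b→2 (≡-4 mod 6), so (3,-4,3)→(3,2,2)
flip: (3,2,2)→(2,-2,3)
translate: b→2 (≡-2 mod 4), so (2,-2,3)→(2,2,3)
reduced (well bottom): (2,2,3) with a≤c, −a<b≤a
well minimum = a = 2

2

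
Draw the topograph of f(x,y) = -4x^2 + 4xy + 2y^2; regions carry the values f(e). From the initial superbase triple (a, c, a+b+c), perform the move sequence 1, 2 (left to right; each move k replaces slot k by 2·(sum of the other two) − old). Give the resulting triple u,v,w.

start (-4,2,2) = (f(1,0),f(0,1),f(1,1))
replace slot 1: 2·(2+2) − (-4) = 12 → (12,2,2)
replace slot 2: 2·(12+2) − 2 = 26 → (12,26,2)

12,26,2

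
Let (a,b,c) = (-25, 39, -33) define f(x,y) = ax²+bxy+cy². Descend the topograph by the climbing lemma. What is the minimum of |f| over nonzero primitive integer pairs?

translate: b→11 (≡-39 mod 50), so (25,-39,33)→(25,11,19)
flip: (25,11,19)→(19,-11,25)
reduced (well bottom): (19,-11,25) with a≤c, −a<b≤a
well minimum |f| = |-19| = 19 (negative-definite)

19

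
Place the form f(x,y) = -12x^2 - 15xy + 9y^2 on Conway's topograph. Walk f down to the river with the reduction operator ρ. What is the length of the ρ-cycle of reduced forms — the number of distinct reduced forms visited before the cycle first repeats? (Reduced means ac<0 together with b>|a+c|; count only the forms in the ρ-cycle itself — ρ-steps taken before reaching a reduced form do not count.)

D = 657, ⌊√D⌋ = 25
descent: ρ → (9,15,-12)  [lands on river]
river: ρ → (-12,9,12)
river: ρ → (12,15,-9)
river: ρ → (-9,21,6)
river: ρ → (6,15,-18)
river: ρ → (-18,21,3)
river: ρ → (3,21,-18)
river: ρ → (-18,15,6)
river: ρ → (6,21,-9)
river: ρ → (-9,15,12)
river: ρ → (12,9,-12)
river: ρ → (-12,15,9)
river: ρ → (9,21,-6)
river: ρ → (-6,15,18)
river: ρ → (18,21,-3)
river: ρ → (-3,21,18)
river: ρ → (18,15,-6)
river: ρ → (-6,21,9)
ρ-cycle length = 18 (tail of 1 descent step not counted)

18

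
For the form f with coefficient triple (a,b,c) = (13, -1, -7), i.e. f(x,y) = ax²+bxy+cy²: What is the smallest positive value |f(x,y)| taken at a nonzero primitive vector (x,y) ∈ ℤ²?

descent: ρ → (-7,15,5)  [lands on river]
river: ρ → (5,15,-7)
river: ρ → (-7,13,7)
river: ρ → (7,15,-5)
river: ρ → (-5,15,7)
river: ρ → (7,13,-7)
closes: descent 1, river 6
min |a| on river = 5

5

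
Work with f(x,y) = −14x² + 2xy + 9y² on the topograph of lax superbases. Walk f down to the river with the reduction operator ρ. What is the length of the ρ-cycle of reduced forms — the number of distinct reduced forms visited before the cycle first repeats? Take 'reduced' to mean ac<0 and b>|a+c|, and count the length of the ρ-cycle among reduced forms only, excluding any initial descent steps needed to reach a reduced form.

D = 508, ⌊√D⌋ = 22
descent: ρ → (9,16,-7)  [lands on river]
river: ρ → (-7,12,13)
river: ρ → (13,14,-6)
river: ρ → (-6,22,1)
river: ρ → (1,22,-6)
river: ρ → (-6,14,13)
river: ρ → (13,12,-7)
river: ρ → (-7,16,9)
river: ρ → (9,20,-3)
river: ρ → (-3,22,2)
river: ρ → (2,22,-3)
river: ρ → (-3,20,9)
ρ-cycle length = 12 (tail of 1 descent step not counted)

12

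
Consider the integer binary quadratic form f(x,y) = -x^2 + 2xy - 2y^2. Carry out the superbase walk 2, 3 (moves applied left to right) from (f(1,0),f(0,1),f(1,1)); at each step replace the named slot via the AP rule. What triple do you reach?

start (-1,-2,-1) = (f(1,0),f(0,1),f(1,1))
replace slot 2: 2·((-1)+(-1)) − (-2) = -2 → (-1,-2,-1)
replace slot 3: 2·((-1)+(-2)) − (-1) = -5 → (-1,-2,-5)

-1,-2,-5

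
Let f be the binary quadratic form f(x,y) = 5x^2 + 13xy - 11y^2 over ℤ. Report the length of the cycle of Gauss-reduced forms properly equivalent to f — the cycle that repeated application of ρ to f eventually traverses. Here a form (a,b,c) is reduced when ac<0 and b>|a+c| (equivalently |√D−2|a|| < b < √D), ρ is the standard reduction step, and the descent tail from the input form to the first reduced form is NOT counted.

D = 389, ⌊√D⌋ = 19
river: ρ → (-11,9,7)
river: ρ → (7,19,-1)
river: ρ → (-1,19,7)
river: ρ → (7,9,-11)
river: ρ → (-11,13,5)
river: ρ → (5,17,-5)
river: ρ → (-5,13,11)
river: ρ → (11,9,-7)
river: ρ → (-7,19,1)
river: ρ → (1,19,-7)
river: ρ → (-7,9,11)
river: ρ → (11,13,-5)
river: ρ → (-5,17,5)
river: ρ → (5,13,-11)
ρ-cycle length = 14 (tail of 0 descent steps not counted)

14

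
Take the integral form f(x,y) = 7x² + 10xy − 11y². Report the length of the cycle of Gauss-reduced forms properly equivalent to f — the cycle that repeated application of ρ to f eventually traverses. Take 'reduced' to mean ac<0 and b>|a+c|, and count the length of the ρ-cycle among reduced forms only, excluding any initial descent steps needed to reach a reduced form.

D = 408, ⌊√D⌋ = 20
river: ρ → (-11,12,6)
river: ρ → (6,12,-11)
river: ρ → (-11,10,7)
river: ρ → (7,18,-3)
river: ρ → (-3,18,7)
river: ρ → (7,10,-11)
ρ-cycle length = 6 (tail of 0 descent steps not counted)

6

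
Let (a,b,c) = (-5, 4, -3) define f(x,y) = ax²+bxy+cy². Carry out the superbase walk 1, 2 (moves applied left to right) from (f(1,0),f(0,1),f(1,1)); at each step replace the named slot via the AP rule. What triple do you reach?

start (-5,-3,-4) = (f(1,0),f(0,1),f(1,1))
replace slot 1: 2·((-3)+(-4)) − (-5) = -9 → (-9,-3,-4)
replace slot 2: 2·((-9)+(-4)) − (-3) = -23 → (-9,-23,-4)

-9,-23,-4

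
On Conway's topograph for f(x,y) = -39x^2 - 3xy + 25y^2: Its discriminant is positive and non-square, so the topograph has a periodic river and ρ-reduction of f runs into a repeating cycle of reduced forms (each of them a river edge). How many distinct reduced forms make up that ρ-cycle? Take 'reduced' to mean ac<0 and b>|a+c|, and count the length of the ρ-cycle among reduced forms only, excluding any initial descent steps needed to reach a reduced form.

D = 3909, ⌊√D⌋ = 62
descent: ρ → (25,53,-11)  [lands on river]
river: ρ → (-11,57,15)
river: ρ → (15,33,-47)
river: ρ → (-47,61,1)
river: ρ → (1,61,-47)
river: ρ → (-47,33,15)
river: ρ → (15,57,-11)
river: ρ → (-11,53,25)
river: ρ → (25,47,-17)
river: ρ → (-17,55,13)
river: ρ → (13,49,-29)
river: ρ → (-29,9,33)
river: ρ → (33,57,-5)
river: ρ → (-5,53,55)
river: ρ → (55,57,-3)
river: ρ → (-3,57,55)
river: ρ → (55,53,-5)
river: ρ → (-5,57,33)
river: ρ → (33,9,-29)
river: ρ → (-29,49,13)
river: ρ → (13,55,-17)
river: ρ → (-17,47,25)
ρ-cycle length = 22 (tail of 1 descent step not counted)

22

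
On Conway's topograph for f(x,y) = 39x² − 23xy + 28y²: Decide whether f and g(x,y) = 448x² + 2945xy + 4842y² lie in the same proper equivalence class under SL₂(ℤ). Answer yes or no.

D₁ = -3839, D₂ = -3839
f: flip: (39,-23,28)→(28,23,39)
f: reduced (well bottom): (28,23,39) with a≤c, −a<b≤a
g: translate: b→257 (≡2945 mod 896), so (448,2945,4842)→(448,257,39)
g: flip: (448,257,39)→(39,-257,448)
g: translate: b→-23 (≡-257 mod 78), so (39,-257,448)→(39,-23,28)
g: flip: (39,-23,28)→(28,23,39)
g: reduced (well bottom): (28,23,39) with a≤c, −a<b≤a
reduced forms (28, 23, 39) vs (28, 23, 39) ⇒ equivalent

yes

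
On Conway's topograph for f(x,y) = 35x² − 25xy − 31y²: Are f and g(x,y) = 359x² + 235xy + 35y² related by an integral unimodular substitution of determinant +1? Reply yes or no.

D₁ = 4965, D₂ = 4965
river cycle of f (length 22): (-31, 25, 35), (35, 45, -21), (-21, 39, 41), (41, 43, -19), (-19, 33, 51), (51, 69, -1), (-1, 69, 51), (51, 33, -19), (-19, 43, 41), (41, 39, -21), … (12 more)
river cycle of g (length 22): (35, 45, -21), (-21, 39, 41), (41, 43, -19), (-19, 33, 51), (51, 69, -1), (-1, 69, 51), (51, 33, -19), (-19, 43, 41), (41, 39, -21), (-21, 45, 35), … (12 more)
cycles coincide ⇒ equivalent

yes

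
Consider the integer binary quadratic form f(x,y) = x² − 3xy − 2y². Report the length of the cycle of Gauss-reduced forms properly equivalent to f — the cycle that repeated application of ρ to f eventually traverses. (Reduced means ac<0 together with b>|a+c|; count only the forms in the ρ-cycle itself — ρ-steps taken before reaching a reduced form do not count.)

D = 17, ⌊√D⌋ = 4
descent: ρ → (-2,3,1)  [lands on river]
river: ρ → (1,3,-2)
river: ρ → (-2,1,2)
river: ρ → (2,3,-1)
river: ρ → (-1,3,2)
river: ρ → (2,1,-2)
ρ-cycle length = 6 (tail of 1 descent step not counted)

6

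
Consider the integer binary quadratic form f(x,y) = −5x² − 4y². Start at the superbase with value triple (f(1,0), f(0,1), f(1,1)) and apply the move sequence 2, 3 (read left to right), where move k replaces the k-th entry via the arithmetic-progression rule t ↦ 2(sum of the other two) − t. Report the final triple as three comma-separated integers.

start (-5,-4,-9) = (f(1,0),f(0,1),f(1,1))
replace slot 2: 2·((-5)+(-9)) − (-4) = -24 → (-5,-24,-9)
replace slot 3: 2·((-5)+(-24)) − (-9) = -49 → (-5,-24,-49)

-5,-24,-49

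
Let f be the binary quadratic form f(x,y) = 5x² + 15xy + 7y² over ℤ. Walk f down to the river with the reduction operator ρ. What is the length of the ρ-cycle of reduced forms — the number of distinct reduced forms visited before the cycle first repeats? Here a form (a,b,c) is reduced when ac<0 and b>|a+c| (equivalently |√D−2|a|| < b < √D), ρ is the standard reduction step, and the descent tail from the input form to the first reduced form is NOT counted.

D = 85, ⌊√D⌋ = 9
descent: ρ → (7,-1,-3)
descent: ρ → (-3,7,3)  [lands on river]
river: ρ → (3,5,-5)
river: ρ → (-5,5,3)
river: ρ → (3,7,-3)
river: ρ → (-3,5,5)
river: ρ → (5,5,-3)
ρ-cycle length = 6 (tail of 2 descent steps not counted)

6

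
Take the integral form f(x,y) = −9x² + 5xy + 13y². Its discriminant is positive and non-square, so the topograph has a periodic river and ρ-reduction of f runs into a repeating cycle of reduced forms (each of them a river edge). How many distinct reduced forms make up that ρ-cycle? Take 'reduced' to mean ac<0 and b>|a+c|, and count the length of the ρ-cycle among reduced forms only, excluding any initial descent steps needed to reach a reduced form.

D = 493, ⌊√D⌋ = 22
river: ρ → (13,21,-1)
river: ρ → (-1,21,13)
river: ρ → (13,5,-9)
river: ρ → (-9,13,9)
river: ρ → (9,5,-13)
river: ρ → (-13,21,1)
river: ρ → (1,21,-13)
river: ρ → (-13,5,9)
river: ρ → (9,13,-9)
river: ρ → (-9,5,13)
ρ-cycle length = 10 (tail of 0 descent steps not counted)

10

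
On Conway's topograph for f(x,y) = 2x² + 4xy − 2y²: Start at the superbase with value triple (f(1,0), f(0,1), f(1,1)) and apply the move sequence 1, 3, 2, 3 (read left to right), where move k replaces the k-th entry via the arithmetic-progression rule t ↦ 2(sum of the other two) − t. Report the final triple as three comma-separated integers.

start (2,-2,4) = (f(1,0),f(0,1),f(1,1))
replace slot 1: 2·((-2)+4) − 2 = 2 → (2,-2,4)
replace slot 3: 2·(2+(-2)) − 4 = -4 → (2,-2,-4)
replace slot 2: 2·(2+(-4)) − (-2) = -2 → (2,-2,-4)
replace slot 3: 2·(2+(-2)) − (-4) = 4 → (2,-2,4)

2,-2,4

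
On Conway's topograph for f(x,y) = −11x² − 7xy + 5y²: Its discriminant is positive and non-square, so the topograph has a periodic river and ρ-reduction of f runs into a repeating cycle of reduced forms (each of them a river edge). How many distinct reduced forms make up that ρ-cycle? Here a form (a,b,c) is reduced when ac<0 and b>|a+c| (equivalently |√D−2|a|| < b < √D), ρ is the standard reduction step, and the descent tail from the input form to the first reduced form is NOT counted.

D = 269, ⌊√D⌋ = 16
descent: ρ → (5,7,-11)  [lands on river]
river: ρ → (-11,15,1)
river: ρ → (1,15,-11)
river: ρ → (-11,7,5)
river: ρ → (5,13,-5)
river: ρ → (-5,7,11)
river: ρ → (11,15,-1)
river: ρ → (-1,15,11)
river: ρ → (11,7,-5)
river: ρ → (-5,13,5)
ρ-cycle length = 10 (tail of 1 descent step not counted)

10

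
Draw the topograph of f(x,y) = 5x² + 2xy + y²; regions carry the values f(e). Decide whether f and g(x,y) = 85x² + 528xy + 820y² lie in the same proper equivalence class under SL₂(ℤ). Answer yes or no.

D₁ = -16, D₂ = -16
f: flip: (5,2,1)→(1,-2,5)
f: translate: b→0 (≡-2 mod 2), so (1,-2,5)→(1,0,4)
f: reduced (well bottom): (1,0,4) with a≤c, −a<b≤a
g: translate: b→18 (≡528 mod 170), so (85,528,820)→(85,18,1)
g: flip: (85,18,1)→(1,-18,85)
g: translate: b→0 (≡-18 mod 2), so (1,-18,85)→(1,0,4)
g: reduced (well bottom): (1,0,4) with a≤c, −a<b≤a
reduced forms (1, 0, 4) vs (1, 0, 4) ⇒ equivalent

yes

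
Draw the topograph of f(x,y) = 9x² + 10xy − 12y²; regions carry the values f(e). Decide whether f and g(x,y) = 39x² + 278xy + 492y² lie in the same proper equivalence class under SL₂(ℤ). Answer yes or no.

D₁ = 532, D₂ = 532
river cycle of f (length 16): (-12, 14, 7), (7, 14, -12), (-12, 10, 9), (9, 8, -13), (-13, 18, 4), (4, 22, -3), (-3, 20, 11), (11, 2, -12), (-12, 22, 1), (1, 22, -12), … (6 more)
river cycle of g (length 16): (4, 18, -13), (-13, 8, 9), (9, 10, -12), (-12, 14, 7), (7, 14, -12), (-12, 10, 9), (9, 8, -13), (-13, 18, 4), (4, 22, -3), (-3, 20, 11), … (6 more)
cycles coincide ⇒ equivalent

yes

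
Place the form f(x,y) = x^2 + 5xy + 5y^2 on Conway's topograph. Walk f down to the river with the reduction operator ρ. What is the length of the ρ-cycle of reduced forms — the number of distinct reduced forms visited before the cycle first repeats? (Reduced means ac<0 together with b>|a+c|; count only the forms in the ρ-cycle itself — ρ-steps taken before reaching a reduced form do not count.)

D = 5, ⌊√D⌋ = 2
descent: ρ → (5,5,1)
descent: ρ → (1,1,-1)  [lands on river]
river: ρ → (-1,1,1)
ρ-cycle length = 2 (tail of 2 descent steps not counted)

2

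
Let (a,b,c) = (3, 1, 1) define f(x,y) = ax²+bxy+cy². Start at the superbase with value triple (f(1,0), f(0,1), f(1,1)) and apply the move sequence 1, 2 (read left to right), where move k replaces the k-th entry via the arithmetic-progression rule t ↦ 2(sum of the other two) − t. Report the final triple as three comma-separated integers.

start (3,1,5) = (f(1,0),f(0,1),f(1,1))
replace slot 1: 2·(1+5) − 3 = 9 → (9,1,5)
replace slot 2: 2·(9+5) − 1 = 27 → (9,27,5)

9,27,5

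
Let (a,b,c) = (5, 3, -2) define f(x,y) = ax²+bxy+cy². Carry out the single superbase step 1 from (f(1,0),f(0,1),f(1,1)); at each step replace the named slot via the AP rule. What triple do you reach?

start (5,-2,6) = (f(1,0),f(0,1),f(1,1))
replace slot 1: 2·((-2)+6) − 5 = 3 → (3,-2,6)

3,-2,6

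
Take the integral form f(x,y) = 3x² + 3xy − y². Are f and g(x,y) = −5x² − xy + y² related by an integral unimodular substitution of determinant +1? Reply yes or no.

D₁ = 21, D₂ = 21
river cycle of f (length 2): (-1, 3, 3), (3, 3, -1)
river cycle of g (length 2): (1, 3, -3), (-3, 3, 1)
cycles differ ⇒ inequivalent

no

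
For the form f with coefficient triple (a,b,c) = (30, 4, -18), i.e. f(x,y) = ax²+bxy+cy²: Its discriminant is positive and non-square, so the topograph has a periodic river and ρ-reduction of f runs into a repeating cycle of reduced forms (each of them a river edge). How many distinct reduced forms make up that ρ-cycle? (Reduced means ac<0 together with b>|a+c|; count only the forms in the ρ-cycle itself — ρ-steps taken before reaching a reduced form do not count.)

D = 2176, ⌊√D⌋ = 46
descent: ρ → (-18,32,16)  [lands on river]
river: ρ → (16,32,-18)
river: ρ → (-18,40,8)
river: ρ → (8,40,-18)
ρ-cycle length = 4 (tail of 1 descent step not counted)

4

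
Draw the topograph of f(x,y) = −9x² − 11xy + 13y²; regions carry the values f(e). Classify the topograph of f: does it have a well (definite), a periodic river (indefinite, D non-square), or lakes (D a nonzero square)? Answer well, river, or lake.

D = b²−4ac = (-11)² − 4·(-9)·13 = 589
D > 0 non-square ⇒ indefinite ⇒ periodic river

river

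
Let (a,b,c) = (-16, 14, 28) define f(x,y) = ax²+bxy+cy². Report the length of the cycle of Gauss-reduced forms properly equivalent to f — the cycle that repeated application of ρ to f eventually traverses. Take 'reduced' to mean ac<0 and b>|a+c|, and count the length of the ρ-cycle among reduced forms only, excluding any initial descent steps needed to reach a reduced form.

D = 1988, ⌊√D⌋ = 44
river: ρ → (28,42,-2)
river: ρ → (-2,42,28)
river: ρ → (28,14,-16)
river: ρ → (-16,18,26)
river: ρ → (26,34,-8)
river: ρ → (-8,30,34)
river: ρ → (34,38,-4)
river: ρ → (-4,42,14)
river: ρ → (14,42,-4)
river: ρ → (-4,38,34)
river: ρ → (34,30,-8)
river: ρ → (-8,34,26)
river: ρ → (26,18,-16)
river: ρ → (-16,14,28)
ρ-cycle length = 14 (tail of 0 descent steps not counted)

14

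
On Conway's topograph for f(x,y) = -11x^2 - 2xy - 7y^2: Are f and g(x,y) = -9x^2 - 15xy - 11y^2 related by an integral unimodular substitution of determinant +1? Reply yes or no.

D₁ = -304, D₂ = -171
discriminants differ ⇒ not SL₂(ℤ)-equivalent

no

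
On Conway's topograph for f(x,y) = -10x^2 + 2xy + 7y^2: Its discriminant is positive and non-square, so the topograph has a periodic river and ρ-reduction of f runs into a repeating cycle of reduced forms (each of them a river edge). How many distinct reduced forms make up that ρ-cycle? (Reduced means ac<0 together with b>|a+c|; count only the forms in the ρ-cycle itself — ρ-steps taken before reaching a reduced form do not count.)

D = 284, ⌊√D⌋ = 16
descent: ρ → (7,12,-5)  [lands on river]
river: ρ → (-5,8,11)
river: ρ → (11,14,-2)
river: ρ → (-2,14,11)
river: ρ → (11,8,-5)
river: ρ → (-5,12,7)
river: ρ → (7,16,-1)
river: ρ → (-1,16,7)
ρ-cycle length = 8 (tail of 1 descent step not counted)

8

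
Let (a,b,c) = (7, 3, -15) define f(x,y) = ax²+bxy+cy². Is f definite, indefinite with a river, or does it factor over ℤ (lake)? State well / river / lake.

D = b²−4ac = 3² − 4·7·(-15) = 429
D > 0 non-square ⇒ indefinite ⇒ periodic river

river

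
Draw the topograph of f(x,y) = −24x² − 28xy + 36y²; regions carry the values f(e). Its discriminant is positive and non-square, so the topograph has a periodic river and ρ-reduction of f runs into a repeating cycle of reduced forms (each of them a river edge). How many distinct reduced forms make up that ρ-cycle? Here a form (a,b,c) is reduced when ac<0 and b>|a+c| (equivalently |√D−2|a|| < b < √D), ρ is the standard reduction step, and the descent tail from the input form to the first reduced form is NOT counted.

D = 4240, ⌊√D⌋ = 65
descent: ρ → (36,28,-24)  [lands on river]
river: ρ → (-24,20,40)
river: ρ → (40,60,-4)
river: ρ → (-4,60,40)
river: ρ → (40,20,-24)
river: ρ → (-24,28,36)
river: ρ → (36,44,-16)
river: ρ → (-16,52,24)
river: ρ → (24,44,-24)
river: ρ → (-24,52,16)
river: ρ → (16,44,-36)
river: ρ → (-36,28,24)
river: ρ → (24,20,-40)
river: ρ → (-40,60,4)
river: ρ → (4,60,-40)
river: ρ → (-40,20,24)
river: ρ → (24,28,-36)
river: ρ → (-36,44,16)
river: ρ → (16,52,-24)
river: ρ → (-24,44,24)
river: ρ → (24,52,-16)
river: ρ → (-16,44,36)
ρ-cycle length = 22 (tail of 1 descent step not counted)

22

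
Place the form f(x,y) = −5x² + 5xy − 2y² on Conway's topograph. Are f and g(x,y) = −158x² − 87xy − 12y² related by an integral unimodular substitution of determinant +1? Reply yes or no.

D₁ = -15, D₂ = -15
f is negative-definite; reduce −f:
−f: translate: b→5 (≡-5 mod 10), so (5,-5,2)→(5,5,2)
−f: flip: (5,5,2)→(2,-5,5)
−f: translate: b→-1 (≡-5 mod 4), so (2,-5,5)→(2,-1,2)
−f: flip: (2,-1,2)→(2,1,2)
−f: reduced (well bottom): (2,1,2) with a≤c, −a<b≤a
flip sign back: reduced form of f is (-2,-1,-2)
g is negative-definite; reduce −g:
−g: flip: (158,87,12)→(12,-87,158)
−g: translate: b→9 (≡-87 mod 24), so (12,-87,158)→(12,9,2)
−g: flip: (12,9,2)→(2,-9,12)
−g: translate: b→-1 (≡-9 mod 4), so (2,-9,12)→(2,-1,2)
−g: flip: (2,-1,2)→(2,1,2)
−g: reduced (well bottom): (2,1,2) with a≤c, −a<b≤a
flip sign back: reduced form of g is (-2,-1,-2)
reduced forms (-2, -1, -2) vs (-2, -1, -2) ⇒ equivalent

yes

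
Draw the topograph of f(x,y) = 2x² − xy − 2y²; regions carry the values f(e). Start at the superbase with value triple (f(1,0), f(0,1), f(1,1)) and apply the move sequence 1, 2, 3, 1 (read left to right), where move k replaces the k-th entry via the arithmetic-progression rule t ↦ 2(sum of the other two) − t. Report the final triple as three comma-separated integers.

start (2,-2,-1) = (f(1,0),f(0,1),f(1,1))
replace slot 1: 2·((-2)+(-1)) − 2 = -8 → (-8,-2,-1)
replace slot 2: 2·((-8)+(-1)) − (-2) = -16 → (-8,-16,-1)
replace slot 3: 2·((-8)+(-16)) − (-1) = -47 → (-8,-16,-47)
replace slot 1: 2·((-16)+(-47)) − (-8) = -118 → (-118,-16,-47)

-118,-16,-47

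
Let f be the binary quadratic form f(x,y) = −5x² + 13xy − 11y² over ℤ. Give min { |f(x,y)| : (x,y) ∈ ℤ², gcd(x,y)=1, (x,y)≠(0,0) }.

translate: b→-3 (≡-13 mod 10), so (5,-13,11)→(5,-3,3)
flip: (5,-3,3)→(3,3,5)
reduced (well bottom): (3,3,5) with a≤c, −a<b≤a
well minimum |f| = |-3| = 3 (negative-definite)

3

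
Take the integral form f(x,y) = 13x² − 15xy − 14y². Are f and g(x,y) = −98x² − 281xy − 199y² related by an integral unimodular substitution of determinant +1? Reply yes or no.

D₁ = 953, D₂ = 953
river cycle of f (length 38): (-14, 15, 13), (13, 11, -16), (-16, 21, 8), (8, 27, -7), (-7, 29, 4), (4, 27, -14), (-14, 29, 2), (2, 27, -28), (-28, 29, 1), (1, 29, -28), … (28 more)
river cycle of g (length 38): (-16, 21, 8), (8, 27, -7), (-7, 29, 4), (4, 27, -14), (-14, 29, 2), (2, 27, -28), (-28, 29, 1), (1, 29, -28), (-28, 27, 2), (2, 29, -14), … (28 more)
cycles coincide ⇒ equivalent

yes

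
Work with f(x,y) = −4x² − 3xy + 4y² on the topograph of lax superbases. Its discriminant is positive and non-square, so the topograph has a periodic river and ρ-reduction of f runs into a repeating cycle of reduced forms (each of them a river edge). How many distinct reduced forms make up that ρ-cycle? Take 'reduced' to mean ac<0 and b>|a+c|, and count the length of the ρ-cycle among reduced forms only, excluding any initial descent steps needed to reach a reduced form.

D = 73, ⌊√D⌋ = 8
descent: ρ → (4,3,-4)  [lands on river]
river: ρ → (-4,5,3)
river: ρ → (3,7,-2)
river: ρ → (-2,5,6)
river: ρ → (6,7,-1)
river: ρ → (-1,7,6)
river: ρ → (6,5,-2)
river: ρ → (-2,7,3)
river: ρ → (3,5,-4)
river: ρ → (-4,3,4)
river: ρ → (4,5,-3)
river: ρ → (-3,7,2)
river: ρ → (2,5,-6)
river: ρ → (-6,7,1)
river: ρ → (1,7,-6)
river: ρ → (-6,5,2)
river: ρ → (2,7,-3)
river: ρ → (-3,5,4)
ρ-cycle length = 18 (tail of 1 descent step not counted)

18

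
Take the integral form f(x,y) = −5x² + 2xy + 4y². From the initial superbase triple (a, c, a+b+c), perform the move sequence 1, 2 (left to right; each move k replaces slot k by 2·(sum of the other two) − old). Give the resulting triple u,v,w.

start (-5,4,1) = (f(1,0),f(0,1),f(1,1))
replace slot 1: 2·(4+1) − (-5) = 15 → (15,4,1)
replace slot 2: 2·(15+1) − 4 = 28 → (15,28,1)

15,28,1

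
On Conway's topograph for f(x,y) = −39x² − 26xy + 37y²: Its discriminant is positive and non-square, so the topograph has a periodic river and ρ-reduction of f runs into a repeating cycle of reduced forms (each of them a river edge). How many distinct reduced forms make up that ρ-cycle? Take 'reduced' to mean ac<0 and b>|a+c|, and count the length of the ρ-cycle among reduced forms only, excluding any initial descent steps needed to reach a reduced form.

D = 6448, ⌊√D⌋ = 80
descent: ρ → (37,26,-39)  [lands on river]
river: ρ → (-39,52,24)
river: ρ → (24,44,-47)
river: ρ → (-47,50,21)
river: ρ → (21,76,-8)
river: ρ → (-8,68,57)
river: ρ → (57,46,-19)
river: ρ → (-19,68,24)
river: ρ → (24,76,-7)
river: ρ → (-7,78,13)
river: ρ → (13,78,-7)
river: ρ → (-7,76,24)
river: ρ → (24,68,-19)
river: ρ → (-19,46,57)
river: ρ → (57,68,-8)
river: ρ → (-8,76,21)
river: ρ → (21,50,-47)
river: ρ → (-47,44,24)
river: ρ → (24,52,-39)
river: ρ → (-39,26,37)
river: ρ → (37,48,-28)
river: ρ → (-28,64,21)
river: ρ → (21,62,-31)
river: ρ → (-31,62,21)
river: ρ → (21,64,-28)
river: ρ → (-28,48,37)
ρ-cycle length = 26 (tail of 1 descent step not counted)

26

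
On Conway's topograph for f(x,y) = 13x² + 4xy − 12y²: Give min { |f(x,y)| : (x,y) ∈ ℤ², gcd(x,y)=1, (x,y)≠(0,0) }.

river: ρ → (-12,20,5)
river: ρ → (5,20,-12)
river: ρ → (-12,4,13)
river: ρ → (13,22,-3)
river: ρ → (-3,20,20)
river: ρ → (20,20,-3)
river: ρ → (-3,22,13)
river: ρ → (13,4,-12)
closes: descent 0, river 8
min |a| on river = 3

3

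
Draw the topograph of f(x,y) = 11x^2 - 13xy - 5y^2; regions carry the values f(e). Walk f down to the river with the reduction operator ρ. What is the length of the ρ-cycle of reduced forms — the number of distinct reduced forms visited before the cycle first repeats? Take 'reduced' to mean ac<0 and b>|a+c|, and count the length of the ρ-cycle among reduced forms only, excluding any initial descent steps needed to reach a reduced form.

D = 389, ⌊√D⌋ = 19
descent: ρ → (-5,13,11)  [lands on river]
river: ρ → (11,9,-7)
river: ρ → (-7,19,1)
river: ρ → (1,19,-7)
river: ρ → (-7,9,11)
river: ρ → (11,13,-5)
river: ρ → (-5,17,5)
river: ρ → (5,13,-11)
river: ρ → (-11,9,7)
river: ρ → (7,19,-1)
river: ρ → (-1,19,7)
river: ρ → (7,9,-11)
river: ρ → (-11,13,5)
river: ρ → (5,17,-5)
ρ-cycle length = 14 (tail of 1 descent step not counted)

14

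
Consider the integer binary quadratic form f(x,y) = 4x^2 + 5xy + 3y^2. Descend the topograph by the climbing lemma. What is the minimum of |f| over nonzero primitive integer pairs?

translate: b→-3 (≡5 mod 8), so (4,5,3)→(4,-3,2)
flip: (4,-3,2)→(2,3,4)
translate: b→-1 (≡3 mod 4), so (2,3,4)→(2,-1,3)
reduced (well bottom): (2,-1,3) with a≤c, −a<b≤a
well minimum = a = 2

2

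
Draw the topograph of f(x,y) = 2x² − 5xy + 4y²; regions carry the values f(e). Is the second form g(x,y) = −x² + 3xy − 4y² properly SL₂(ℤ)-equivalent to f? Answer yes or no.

D₁ = -7, D₂ = -7
f: translate: b→-1 (≡-5 mod 4), so (2,-5,4)→(2,-1,1)
f: flip: (2,-1,1)→(1,1,2)
f: reduced (well bottom): (1,1,2) with a≤c, −a<b≤a
g is negative-definite; reduce −g:
−g: translate: b→1 (≡-3 mod 2), so (1,-3,4)→(1,1,2)
−g: reduced (well bottom): (1,1,2) with a≤c, −a<b≤a
flip sign back: reduced form of g is (-1,-1,-2)
reduced forms (1, 1, 2) vs (-1, -1, -2) ⇒ inequivalent

no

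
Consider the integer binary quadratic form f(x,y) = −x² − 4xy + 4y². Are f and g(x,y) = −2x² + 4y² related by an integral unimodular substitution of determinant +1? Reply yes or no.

D₁ = 32, D₂ = 32
river cycle of f (length 2): (4, 4, -1), (-1, 4, 4)
river cycle of g (length 2): (-2, 4, 2), (2, 4, -2)
cycles differ ⇒ inequivalent

no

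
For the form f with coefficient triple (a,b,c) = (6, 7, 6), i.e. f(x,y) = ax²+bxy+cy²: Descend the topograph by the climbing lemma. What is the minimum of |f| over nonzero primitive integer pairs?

translate: b→-5 (≡7 mod 12), so (6,7,6)→(6,-5,5)
flip: (6,-5,5)→(5,5,6)
reduced (well bottom): (5,5,6) with a≤c, −a<b≤a
well minimum = a = 5

5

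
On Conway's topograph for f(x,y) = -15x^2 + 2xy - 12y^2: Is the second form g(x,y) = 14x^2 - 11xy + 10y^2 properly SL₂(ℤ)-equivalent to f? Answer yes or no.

D₁ = -716, D₂ = -439
discriminants differ ⇒ not SL₂(ℤ)-equivalent

no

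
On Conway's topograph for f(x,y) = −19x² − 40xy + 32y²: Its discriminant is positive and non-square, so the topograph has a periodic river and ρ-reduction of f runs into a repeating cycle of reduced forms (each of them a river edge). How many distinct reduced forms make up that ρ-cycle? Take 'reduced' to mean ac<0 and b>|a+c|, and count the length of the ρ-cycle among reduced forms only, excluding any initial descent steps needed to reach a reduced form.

D = 4032, ⌊√D⌋ = 63
descent: ρ → (32,40,-19)  [lands on river]
river: ρ → (-19,36,36)
river: ρ → (36,36,-19)
river: ρ → (-19,40,32)
river: ρ → (32,24,-27)
river: ρ → (-27,30,29)
river: ρ → (29,28,-28)
river: ρ → (-28,28,29)
river: ρ → (29,30,-27)
river: ρ → (-27,24,32)
ρ-cycle length = 10 (tail of 1 descent step not counted)

10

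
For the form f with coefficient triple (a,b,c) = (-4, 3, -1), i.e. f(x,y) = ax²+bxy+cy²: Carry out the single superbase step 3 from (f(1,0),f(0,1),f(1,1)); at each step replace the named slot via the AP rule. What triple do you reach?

start (-4,-1,-2) = (f(1,0),f(0,1),f(1,1))
replace slot 3: 2·((-4)+(-1)) − (-2) = -8 → (-4,-1,-8)

-4,-1,-8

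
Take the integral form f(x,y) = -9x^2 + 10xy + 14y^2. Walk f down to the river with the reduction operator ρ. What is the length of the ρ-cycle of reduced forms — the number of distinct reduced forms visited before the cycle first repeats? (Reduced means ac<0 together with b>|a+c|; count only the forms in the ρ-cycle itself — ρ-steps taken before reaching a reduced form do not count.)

D = 604, ⌊√D⌋ = 24
river: ρ → (14,18,-5)
river: ρ → (-5,22,6)
river: ρ → (6,14,-17)
river: ρ → (-17,20,3)
river: ρ → (3,22,-10)
river: ρ → (-10,18,7)
river: ρ → (7,24,-1)
river: ρ → (-1,24,7)
river: ρ → (7,18,-10)
river: ρ → (-10,22,3)
river: ρ → (3,20,-17)
river: ρ → (-17,14,6)
river: ρ → (6,22,-5)
river: ρ → (-5,18,14)
river: ρ → (14,10,-9)
river: ρ → (-9,8,15)
river: ρ → (15,22,-2)
river: ρ → (-2,22,15)
river: ρ → (15,8,-9)
river: ρ → (-9,10,14)
ρ-cycle length = 20 (tail of 0 descent steps not counted)

20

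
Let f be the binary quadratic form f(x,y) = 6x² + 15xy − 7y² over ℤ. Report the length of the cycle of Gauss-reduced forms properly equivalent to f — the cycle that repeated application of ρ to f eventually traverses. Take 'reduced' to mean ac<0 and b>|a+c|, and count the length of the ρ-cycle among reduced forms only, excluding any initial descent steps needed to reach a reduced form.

D = 393, ⌊√D⌋ = 19
river: ρ → (-7,13,8)
river: ρ → (8,19,-1)
river: ρ → (-1,19,8)
river: ρ → (8,13,-7)
river: ρ → (-7,15,6)
river: ρ → (6,9,-13)
river: ρ → (-13,17,2)
river: ρ → (2,19,-4)
river: ρ → (-4,13,14)
river: ρ → (14,15,-3)
river: ρ → (-3,15,14)
river: ρ → (14,13,-4)
river: ρ → (-4,19,2)
river: ρ → (2,17,-13)
river: ρ → (-13,9,6)
river: ρ → (6,15,-7)
ρ-cycle length = 16 (tail of 0 descent steps not counted)

16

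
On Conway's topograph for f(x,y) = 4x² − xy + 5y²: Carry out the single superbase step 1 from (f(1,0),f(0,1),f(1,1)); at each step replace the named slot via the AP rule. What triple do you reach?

start (4,5,8) = (f(1,0),f(0,1),f(1,1))
replace slot 1: 2·(5+8) − 4 = 22 → (22,5,8)

22,5,8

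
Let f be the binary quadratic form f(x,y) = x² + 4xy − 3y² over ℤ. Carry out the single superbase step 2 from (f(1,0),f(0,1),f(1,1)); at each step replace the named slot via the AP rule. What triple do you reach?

start (1,-3,2) = (f(1,0),f(0,1),f(1,1))
replace slot 2: 2·(1+2) − (-3) = 9 → (1,9,2)

1,9,2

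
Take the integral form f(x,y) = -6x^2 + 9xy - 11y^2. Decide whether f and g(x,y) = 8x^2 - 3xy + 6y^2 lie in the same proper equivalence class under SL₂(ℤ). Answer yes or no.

D₁ = -183, D₂ = -183
f is negative-definite; reduce −f:
−f: translate: b→3 (≡-9 mod 12), so (6,-9,11)→(6,3,8)
−f: reduced (well bottom): (6,3,8) with a≤c, −a<b≤a
flip sign back: reduced form of f is (-6,-3,-8)
g: flip: (8,-3,6)→(6,3,8)
g: reduced (well bottom): (6,3,8) with a≤c, −a<b≤a
reduced forms (-6, -3, -8) vs (6, 3, 8) ⇒ inequivalent

no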